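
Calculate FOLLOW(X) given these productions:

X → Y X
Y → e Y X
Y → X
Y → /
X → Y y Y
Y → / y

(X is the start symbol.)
{ $, '/', 'e', 'y' }

To compute FOLLOW(X), find every occurrence of X on a right-hand side N → α X β: add FIRST(β) \ {ε}, and if β is empty or nullable also add FOLLOW(N). Iterate to a fixed point.

X is the start symbol, so $ ∈ FOLLOW(X).
In X → Y X: X is at the end; this adds FOLLOW(X) to itself — nothing new
In Y → e Y X: X is at the end, add FOLLOW(Y)
In Y → X: X is at the end, add FOLLOW(Y)

The FOLLOW sets referred to above (computed the same way, to a fixed point):
  FOLLOW(Y) = { $, '/', 'e', 'y' }

Taking the union: FOLLOW(X) = { $, '/', 'e', 'y' }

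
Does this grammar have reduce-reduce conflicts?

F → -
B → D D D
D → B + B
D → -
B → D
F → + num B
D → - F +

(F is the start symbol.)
A reduce-reduce conflict occurs when an LR(0) state has two complete items [A → α .] and [B → β .] — both call for a reduction, and with no lookahead the parser cannot choose between them.

Augment with F' → F and build the canonical LR(0) collection (I0 = CLOSURE({[F' → . F]}), then GOTO on every symbol after a dot until no new states appear). It has 15 states:
  I0: { [F → . + num B], [F → . -], [F' → . F] }  — shift
  I1: { [F → + . num B] }  — shift
  I2: { [F → - .] }  — reduce
  I3: { [F' → F .] }  — accept
  I4: { [B → . D D D], [B → . D], [D → . - F +], [D → . -], [D → . B + B], [F → + num . B] }  — shift
  I5: { [D → - . F +], [D → - .], [F → . + num B], [F → . -] }  — shift, reduce
  I6: { [D → B . + B], [F → + num B .] }  — shift, reduce
  I7: { [B → . D D D], [B → . D], [B → D . D D], [B → D .], [D → . - F +], [D → . -], [D → . B + B] }  — shift, reduce
  I8: { [D → B . + B] }  — shift
  I9: { [B → . D D D], [B → . D], [B → D . D D], [B → D .], [B → D D . D], [D → . - F +], [D → . -], [D → . B + B] }  — shift, reduce
  I10: { [B → . D D D], [B → . D], [B → D . D D], [B → D .], [B → D D . D], [B → D D D .], [D → . - F +], [D → . -], [D → . B + B] }  — shift, 2 reduces
  I11: { [B → . D D D], [B → . D], [D → . - F +], [D → . -], [D → . B + B], [D → B + . B] }  — shift
  I12: { [D → B + B .], [D → B . + B] }  — shift, reduce
  I13: { [D → - F . +] }  — shift
  I14: { [D → - F + .] }  — reduce

I10 contains complete items [B → D .], [B → D D D .] — reduce-reduce conflict.

Answer: Yes — I10: [B → D .] vs [B → D D D .]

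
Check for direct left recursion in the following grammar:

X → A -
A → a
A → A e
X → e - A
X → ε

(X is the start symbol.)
Direct left recursion occurs when N → N α for some non-terminal N (the right-hand side begins with the left-hand side itself).

X → A -: starts with A
A → a: starts with a
A → A e: LEFT RECURSIVE (starts with A)
X → e - A: starts with e
X → ε: starts with ε

The grammar has direct left recursion on: A.

Answer: Yes, A is left-recursive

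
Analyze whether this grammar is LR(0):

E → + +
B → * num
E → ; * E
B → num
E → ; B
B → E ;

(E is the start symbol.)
Augment with E' → E and build the canonical LR(0) collection (I0 = CLOSURE({[E' → . E]}), then GOTO on every symbol after a dot until no new states appear). It has 12 states:
  I0: { [E → . + +], [E → . ; * E], [E → . ; B], [E' → . E] }  — shift
  I1: { [E → + . +] }  — shift
  I2: { [B → . * num], [B → . E ;], [B → . num], [E → . + +], [E → . ; * E], [E → . ; B], [E → ; . * E], [E → ; . B] }  — shift
  I3: { [E' → E .] }  — accept
  I4: { [B → * . num], [E → . + +], [E → . ; * E], [E → . ; B], [E → ; * . E] }  — shift
  I5: { [E → ; B .] }  — reduce
  I6: { [B → E . ;] }  — shift
  I7: { [B → num .] }  — reduce
  I8: { [B → E ; .] }  — reduce
  I9: { [E → ; * E .] }  — reduce
  I10: { [B → * num .] }  — reduce
  I11: { [E → + + .] }  — reduce

Every state is either a pure shift/goto state or contains exactly one complete item and nothing to shift — no conflicts. The grammar is LR(0).

Answer: Yes, the grammar is LR(0)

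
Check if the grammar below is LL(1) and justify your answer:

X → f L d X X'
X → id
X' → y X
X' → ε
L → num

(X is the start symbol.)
No. Predict set conflict for X': { 'y' }

A grammar is LL(1) if for each non-terminal N with multiple productions, the predict sets of those productions are pairwise disjoint, where PREDICT(N → α) = (FIRST(α) \ {ε}) ∪ (FOLLOW(N) if α ⇒* ε).

Relevant sets:
  FOLLOW(X') = { $, 'y' }

For X:
  PREDICT(X → f L d X X') = { 'f' }
  PREDICT(X → id) = { 'id' }
For X':
  PREDICT(X' → y X) = { 'y' }
  PREDICT(X' → ε) = { $, 'y' }
L has a single production, so nothing to check there.

Conflict found: Predict set conflict for X': { 'y' }
The grammar is NOT LL(1).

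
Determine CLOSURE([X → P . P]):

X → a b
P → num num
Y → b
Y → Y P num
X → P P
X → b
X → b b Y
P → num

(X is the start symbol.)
Start with: [X → P . P]
  [X → P . P] has the dot before P: add [P → . num num], [P → . num]
No further items can be added.

CLOSURE = { [P → . num num], [P → . num], [X → P . P] }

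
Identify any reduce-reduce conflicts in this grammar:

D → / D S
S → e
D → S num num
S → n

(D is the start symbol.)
No reduce-reduce conflicts

A reduce-reduce conflict occurs when an LR(0) state has two complete items [A → α .] and [B → β .] — both call for a reduction, and with no lookahead the parser cannot choose between them.

Augment with D' → D and build the canonical LR(0) collection (I0 = CLOSURE({[D' → . D]}), then GOTO on every symbol after a dot until no new states appear). It has 10 states:
  I0: { [D → . / D S], [D → . S num num], [D' → . D], [S → . e], [S → . n] }  — shift
  I1: { [D → . / D S], [D → . S num num], [D → / . D S], [S → . e], [S → . n] }  — shift
  I2: { [D' → D .] }  — accept
  I3: { [D → S . num num] }  — shift
  I4: { [S → e .] }  — reduce
  I5: { [S → n .] }  — reduce
  I6: { [D → S num . num] }  — shift
  I7: { [D → S num num .] }  — reduce
  I8: { [D → / D . S], [S → . e], [S → . n] }  — shift
  I9: { [D → / D S .] }  — reduce

No state contains more than one complete item.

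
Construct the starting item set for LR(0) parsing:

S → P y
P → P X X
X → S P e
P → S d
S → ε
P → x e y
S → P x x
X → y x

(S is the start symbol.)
{ [P → . P X X], [P → . S d], [P → . x e y], [S → . P x x], [S → . P y], [S → .], [S' → . S] }

First, augment the grammar with S' → S
I₀ = CLOSURE({ [S' → . S] }):
  [S' → . S] has the dot before S: add [S → . P y], [S → .], [S → . P x x]
  [S → . P y] has the dot before P: add [P → . P X X], [P → . S d], [P → . x e y]
No further items can be added.

I₀ = { [P → . P X X], [P → . S d], [P → . x e y], [S → . P x x], [S → . P y], [S → .], [S' → . S] }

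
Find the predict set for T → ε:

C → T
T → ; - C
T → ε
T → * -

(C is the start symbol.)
PREDICT(T → ε) = (FIRST(RHS) \ {ε}) ∪ (FOLLOW(T) if ε ∈ FIRST(RHS), i.e. RHS ⇒* ε)
The right-hand side is ε (FIRST(ε) = { ε }), so the predict set is FOLLOW(T) = { $ }
PREDICT(T → ε) = { $ }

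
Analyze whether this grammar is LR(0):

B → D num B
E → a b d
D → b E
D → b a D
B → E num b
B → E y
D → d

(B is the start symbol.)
Augment with B' → B and build the canonical LR(0) collection (I0 = CLOSURE({[B' → . B]}), then GOTO on every symbol after a dot until no new states appear). It has 18 states:
  I0: { [B → . D num B], [B → . E num b], [B → . E y], [B' → . B], [D → . b E], [D → . b a D], [D → . d], [E → . a b d] }  — shift
  I1: { [B' → B .] }  — accept
  I2: { [B → D . num B] }  — shift
  I3: { [B → E . num b], [B → E . y] }  — shift
  I4: { [E → a . b d] }  — shift
  I5: { [D → b . E], [D → b . a D], [E → . a b d] }  — shift
  I6: { [D → d .] }  — reduce
  I7: { [D → b E .] }  — reduce
  I8: { [D → . b E], [D → . b a D], [D → . d], [D → b a . D], [E → a . b d] }  — shift
  I9: { [D → b a D .] }  — reduce
  I10: { [D → b . E], [D → b . a D], [E → . a b d], [E → a b . d] }  — shift
  I11: { [E → a b d .] }  — reduce
  I12: { [E → a b . d] }  — shift
  I13: { [B → E num . b] }  — shift
  I14: { [B → E y .] }  — reduce
  I15: { [B → E num b .] }  — reduce
  I16: { [B → . D num B], [B → . E num b], [B → . E y], [B → D num . B], [D → . b E], [D → . b a D], [D → . d], [E → . a b d] }  — shift
  I17: { [B → D num B .] }  — reduce

Every state is either a pure shift/goto state or contains exactly one complete item and nothing to shift — no conflicts. The grammar is LR(0).

Answer: Yes, the grammar is LR(0)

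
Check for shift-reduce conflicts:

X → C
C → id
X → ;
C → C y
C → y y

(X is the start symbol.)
Augment with X' → X and build the canonical LR(0) collection (I0 = CLOSURE({[X' → . X]}), then GOTO on every symbol after a dot until no new states appear). It has 8 states:
  I0: { [C → . C y], [C → . id], [C → . y y], [X → . ;], [X → . C], [X' → . X] }  — shift
  I1: { [X → ; .] }  — reduce
  I2: { [C → C . y], [X → C .] }  — shift, reduce
  I3: { [X' → X .] }  — accept
  I4: { [C → id .] }  — reduce
  I5: { [C → y . y] }  — shift
  I6: { [C → y y .] }  — reduce
  I7: { [C → C y .] }  — reduce

I2 contains reduce item [X → C .] and shift item [C → C . y] — shift-reduce conflict.

Answer: Yes — I2: [X → C .] vs [C → C . y]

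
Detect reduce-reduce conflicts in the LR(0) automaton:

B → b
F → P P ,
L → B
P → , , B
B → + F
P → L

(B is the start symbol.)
A reduce-reduce conflict occurs when an LR(0) state has two complete items [A → α .] and [B → β .] — both call for a reduction, and with no lookahead the parser cannot choose between them.

Augment with B' → B and build the canonical LR(0) collection (I0 = CLOSURE({[B' → . B]}), then GOTO on every symbol after a dot until no new states appear). It has 13 states:
  I0: { [B → . + F], [B → . b], [B' → . B] }  — shift
  I1: { [B → + . F], [B → . + F], [B → . b], [F → . P P ,], [L → . B], [P → . , , B], [P → . L] }  — shift
  I2: { [B' → B .] }  — accept
  I3: { [B → b .] }  — reduce
  I4: { [P → , . , B] }  — shift
  I5: { [L → B .] }  — reduce
  I6: { [B → + F .] }  — reduce
  I7: { [P → L .] }  — reduce
  I8: { [B → . + F], [B → . b], [F → P . P ,], [L → . B], [P → . , , B], [P → . L] }  — shift
  I9: { [F → P P . ,] }  — shift
  I10: { [F → P P , .] }  — reduce
  I11: { [B → . + F], [B → . b], [P → , , . B] }  — shift
  I12: { [P → , , B .] }  — reduce

No state contains more than one complete item.

Answer: No reduce-reduce conflicts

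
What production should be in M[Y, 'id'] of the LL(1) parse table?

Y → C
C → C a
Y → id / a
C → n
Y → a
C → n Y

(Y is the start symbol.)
To find M[Y, 'id'], we find productions for Y where 'id' is in the predict set (PREDICT(N → α) = (FIRST(α) \ {ε}) ∪ (FOLLOW(N) if α ⇒* ε)).

Relevant sets:
  FIRST(C) = { 'n' }

Y → C: PREDICT = { 'n' }
Y → id / a: PREDICT = { 'id' }
  'id' is in predict set, so this production goes in M[Y, 'id']
Y → a: PREDICT = { 'a' }

M[Y, 'id'] = Y → id / a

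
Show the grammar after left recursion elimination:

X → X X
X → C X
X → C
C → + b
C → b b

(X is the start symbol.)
X is directly left-recursive. The standard transformation for
  A → A α₁ | ... | A α_m | β₁ | ... | β_n
is
  A  → β₁ A' | ... | β_n A'
  A' → α₁ A' | ... | α_m A' | ε

X → C X becomes X → C X X'
X → C becomes X → C X'
X → X X becomes X' → X X'
Add X' → ε

Productions for other non-terminals are unchanged:
  C → + b
  C → b b

Resulting grammar:
X → C X X'
X → C X'
X' → X X'
X' → ε
C → + b
C → b b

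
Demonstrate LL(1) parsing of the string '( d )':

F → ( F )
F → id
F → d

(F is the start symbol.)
LL(1) parsing maintains a stack (initially the start symbol over $) and the input. At each step: if the stack top is a terminal, match it against the current input token; if it is a non-terminal N, replace it with the RHS of M[N, lookahead] (the unique production whose predict set contains the lookahead).

Stack is shown with the top on the left.

Stack    Input    Action
------------------------
F $      ( d ) $  output F → ( F )
( F ) $  ( d ) $  match '('
F ) $    d ) $    output F → d
d ) $    d ) $    match 'd'
) $      ) $      match ')'
$        $        accept

The string is accepted.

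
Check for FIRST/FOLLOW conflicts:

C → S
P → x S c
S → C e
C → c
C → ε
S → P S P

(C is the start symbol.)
A FIRST/FOLLOW conflict occurs when a non-terminal N has a nullable alternative N → β (β ⇒* ε) and another alternative N → α with FIRST(α) ∩ FOLLOW(N) ≠ ∅: on such a lookahead the parser cannot decide between expanding α and letting N vanish via β.

Nullable non-terminals: C.
FIRST sets used below: FIRST(S) = { 'c', 'e', 'x' }

C: nullable alternative(s) C → ε; FOLLOW(C) = { $, 'e' }
  C → S: FIRST \ {ε} = { 'c', 'e', 'x' } — overlaps FOLLOW(C) on { 'e' }: CONFLICT
  C → c: FIRST \ {ε} = { 'c' } — disjoint from FOLLOW(C)
  C → ε: FIRST \ {ε} = { } — this is the only nullable alternative, skip

P, S have no nullable alternative, so no FIRST/FOLLOW check is needed there.

So the grammar has 1 FIRST/FOLLOW conflict (marked CONFLICT above).

Answer: Yes. C → S with FOLLOW(C) on { 'e' }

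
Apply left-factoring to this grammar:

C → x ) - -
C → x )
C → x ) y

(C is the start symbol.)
Left-factoring transforms A → αβ₁ | αβ₂ into A → αA' and A' → β₁ | β₂
(α is the longest common prefix among the alternatives). Repeat until
no nonterminal has two alternatives with a common prefix.

Round 1: C has alternatives sharing prefix 'x )'. Introduce C': C → x ) C'
  Add: C' → - -
  Add: C' → ε
  Add: C' → y

No remaining common prefixes — done.

Resulting grammar:
C → x ) C'
C' → - -
C' → ε
C' → y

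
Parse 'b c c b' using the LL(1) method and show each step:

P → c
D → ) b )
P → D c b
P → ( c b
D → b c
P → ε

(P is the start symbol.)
LL(1) parsing maintains a stack (initially the start symbol over $) and the input. At each step: if the stack top is a terminal, match it against the current input token; if it is a non-terminal N, replace it with the RHS of M[N, lookahead] (the unique production whose predict set contains the lookahead).

Stack is shown with the top on the left.

Stack      Input      Action
----------------------------
P $        b c c b $  output P → D c b
D c b $    b c c b $  output D → b c
b c c b $  b c c b $  match 'b'
c c b $    c c b $    match 'c'
c b $      c b $      match 'c'
b $        b $        match 'b'
$          $          accept

The string is accepted.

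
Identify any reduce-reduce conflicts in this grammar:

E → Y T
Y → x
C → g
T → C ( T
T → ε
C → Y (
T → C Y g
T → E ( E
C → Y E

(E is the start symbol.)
A reduce-reduce conflict occurs when an LR(0) state has two complete items [A → α .] and [B → β .] — both call for a reduction, and with no lookahead the parser cannot choose between them.

Augment with E' → E and build the canonical LR(0) collection (I0 = CLOSURE({[E' → . E]}), then GOTO on every symbol after a dot until no new states appear). It has 17 states:
  I0: { [E → . Y T], [E' → . E], [Y → . x] }  — shift
  I1: { [E' → E .] }  — accept
  I2: { [C → . Y (], [C → . Y E], [C → . g], [E → . Y T], [E → Y . T], [T → . C ( T], [T → . C Y g], [T → . E ( E], [T → .], [Y → . x] }  — shift, reduce
  I3: { [Y → x .] }  — reduce
  I4: { [T → C . ( T], [T → C . Y g], [Y → . x] }  — shift
  I5: { [T → E . ( E] }  — shift
  I6: { [E → Y T .] }  — reduce
  I7: { [C → . Y (], [C → . Y E], [C → . g], [C → Y . (], [C → Y . E], [E → . Y T], [E → Y . T], [T → . C ( T], [T → . C Y g], [T → . E ( E], [T → .], [Y → . x] }  — shift, reduce
  I8: { [C → g .] }  — reduce
  I9: { [C → Y ( .] }  — reduce
  I10: { [C → Y E .], [T → E . ( E] }  — shift, reduce
  I11: { [E → . Y T], [T → E ( . E], [Y → . x] }  — shift
  I12: { [T → E ( E .] }  — reduce
  I13: { [C → . Y (], [C → . Y E], [C → . g], [E → . Y T], [T → . C ( T], [T → . C Y g], [T → . E ( E], [T → .], [T → C ( . T], [Y → . x] }  — shift, reduce
  I14: { [T → C Y . g] }  — shift
  I15: { [T → C Y g .] }  — reduce
  I16: { [T → C ( T .] }  — reduce

No state contains more than one complete item.

Answer: No reduce-reduce conflicts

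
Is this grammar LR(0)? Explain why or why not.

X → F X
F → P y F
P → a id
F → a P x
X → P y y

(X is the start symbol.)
Yes, the grammar is LR(0)

A grammar is LR(0) if no state in the canonical LR(0) collection has:
  - both a shift item (dot before a terminal) and a complete item (shift-reduce conflict), or
  - two or more complete items (reduce-reduce conflict; the accept item [X' → X .] counts as a complete item here).

Augment with X' → X and build the canonical LR(0) collection (I0 = CLOSURE({[X' → . X]}), then GOTO on every symbol after a dot until no new states appear). It has 15 states:
  I0: { [F → . P y F], [F → . a P x], [P → . a id], [X → . F X], [X → . P y y], [X' → . X] }  — shift
  I1: { [F → . P y F], [F → . a P x], [P → . a id], [X → . F X], [X → . P y y], [X → F . X] }  — shift
  I2: { [F → P . y F], [X → P . y y] }  — shift
  I3: { [X' → X .] }  — accept
  I4: { [F → a . P x], [P → . a id], [P → a . id] }  — shift
  I5: { [F → a P . x] }  — shift
  I6: { [P → a . id] }  — shift
  I7: { [P → a id .] }  — reduce
  I8: { [F → a P x .] }  — reduce
  I9: { [F → . P y F], [F → . a P x], [F → P y . F], [P → . a id], [X → P y . y] }  — shift
  I10: { [F → P y F .] }  — reduce
  I11: { [F → P . y F] }  — shift
  I12: { [X → P y y .] }  — reduce
  I13: { [F → . P y F], [F → . a P x], [F → P y . F], [P → . a id] }  — shift
  I14: { [X → F X .] }  — reduce

Every state is either a pure shift/goto state or contains exactly one complete item and nothing to shift — no conflicts. The grammar is LR(0).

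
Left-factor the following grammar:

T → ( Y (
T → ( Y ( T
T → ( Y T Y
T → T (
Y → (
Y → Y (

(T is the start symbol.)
Left-factoring transforms A → αβ₁ | αβ₂ into A → αA' and A' → β₁ | β₂
(α is the longest common prefix among the alternatives). Repeat until
no nonterminal has two alternatives with a common prefix.

Round 1: T has alternatives sharing prefix '( Y'. Introduce T': T → ( Y T'
  Add: T' → (
  Add: T' → ( T
  Add: T' → T Y

Round 2: T' has alternatives sharing prefix '('. Introduce T'': T' → ( T''
  Add: T'' → ε
  Add: T'' → T

No remaining common prefixes — done.

Resulting grammar:
T → ( Y T'
T' → ( T''
T'' → ε
T'' → T
T' → T Y
T → T (
Y → (
Y → Y (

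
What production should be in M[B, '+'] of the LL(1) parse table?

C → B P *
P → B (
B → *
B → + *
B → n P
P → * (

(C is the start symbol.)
To find M[B, '+'], we find productions for B where '+' is in the predict set (PREDICT(N → α) = (FIRST(α) \ {ε}) ∪ (FOLLOW(N) if α ⇒* ε)).

B → *: PREDICT = { '*' }
B → + *: PREDICT = { '+' }
  '+' is in predict set, so this production goes in M[B, '+']
B → n P: PREDICT = { 'n' }

M[B, '+'] = B → + *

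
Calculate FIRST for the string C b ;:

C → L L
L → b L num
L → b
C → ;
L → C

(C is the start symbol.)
{ ';', 'b' }

FIRST sets of the non-terminals involved (from the grammar, by fixed-point iteration):
  FIRST(C) = { ';', 'b' }

To compute FIRST(C b ;), process the symbols left to right:
Symbol C is a non-terminal. Add FIRST(C) \ {ε} = { ';', 'b' }
C is not nullable (ε ∉ FIRST(C)), so stop here.
FIRST(C b ;) = { ';', 'b' }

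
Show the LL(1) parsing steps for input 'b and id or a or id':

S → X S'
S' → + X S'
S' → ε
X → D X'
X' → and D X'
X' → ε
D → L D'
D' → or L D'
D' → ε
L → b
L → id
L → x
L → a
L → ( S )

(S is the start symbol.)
LL(1) parsing maintains a stack (initially the start symbol over $) and the input. At each step: if the stack top is a terminal, match it against the current input token; if it is a non-terminal N, replace it with the RHS of M[N, lookahead] (the unique production whose predict set contains the lookahead).

Stack is shown with the top on the left.

Stack            Input                  Action
----------------------------------------------
S $              b and id or a or id $  output S → X S'
X S' $           b and id or a or id $  output X → D X'
D X' S' $        b and id or a or id $  output D → L D'
L D' X' S' $     b and id or a or id $  output L → b
b D' X' S' $     b and id or a or id $  match 'b'
D' X' S' $       and id or a or id $    output D' → ε
X' S' $          and id or a or id $    output X' → and D X'
and D X' S' $    and id or a or id $    match 'and'
D X' S' $        id or a or id $        output D → L D'
L D' X' S' $     id or a or id $        output L → id
id D' X' S' $    id or a or id $        match 'id'
D' X' S' $       or a or id $           output D' → or L D'
or L D' X' S' $  or a or id $           match 'or'
L D' X' S' $     a or id $              output L → a
a D' X' S' $     a or id $              match 'a'
D' X' S' $       or id $                output D' → or L D'
or L D' X' S' $  or id $                match 'or'
L D' X' S' $     id $                   output L → id
id D' X' S' $    id $                   match 'id'
D' X' S' $       $                      output D' → ε
X' S' $          $                      output X' → ε
S' $             $                      output S' → ε
$                $                      accept

The string is accepted.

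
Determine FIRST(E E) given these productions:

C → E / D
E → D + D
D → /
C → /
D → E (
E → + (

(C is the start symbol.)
FIRST sets of the non-terminals involved (from the grammar, by fixed-point iteration):
  FIRST(E) = { '+', '/' }

To compute FIRST(E E), process the symbols left to right:
Symbol E is a non-terminal. Add FIRST(E) \ {ε} = { '+', '/' }
E is not nullable (ε ∉ FIRST(E)), so stop here.
FIRST(E E) = { '+', '/' }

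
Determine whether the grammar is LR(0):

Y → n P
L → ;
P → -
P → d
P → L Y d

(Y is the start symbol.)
Yes, the grammar is LR(0)

A grammar is LR(0) if no state in the canonical LR(0) collection has:
  - both a shift item (dot before a terminal) and a complete item (shift-reduce conflict), or
  - two or more complete items (reduce-reduce conflict; the accept item [Y' → Y .] counts as a complete item here).

Augment with Y' → Y and build the canonical LR(0) collection (I0 = CLOSURE({[Y' → . Y]}), then GOTO on every symbol after a dot until no new states appear). It has 10 states:
  I0: { [Y → . n P], [Y' → . Y] }  — shift
  I1: { [Y' → Y .] }  — accept
  I2: { [L → . ;], [P → . -], [P → . L Y d], [P → . d], [Y → n . P] }  — shift
  I3: { [P → - .] }  — reduce
  I4: { [L → ; .] }  — reduce
  I5: { [P → L . Y d], [Y → . n P] }  — shift
  I6: { [Y → n P .] }  — reduce
  I7: { [P → d .] }  — reduce
  I8: { [P → L Y . d] }  — shift
  I9: { [P → L Y d .] }  — reduce

Every state is either a pure shift/goto state or contains exactly one complete item and nothing to shift — no conflicts. The grammar is LR(0).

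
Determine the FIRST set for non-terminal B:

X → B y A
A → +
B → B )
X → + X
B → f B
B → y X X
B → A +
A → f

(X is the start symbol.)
{ '+', 'f', 'y' }

To compute FIRST(B), examine every production with B on the left-hand side, reading each right-hand side left to right until a non-nullable symbol is reached.

FIRST sets of the other non-terminals involved (by the same procedure, iterated to a fixed point):
  FIRST(A) = { '+', 'f' }

From B → B ):
  - B is the symbol being defined: contributes nothing new
    B is not nullable, so stop
From B → f B:
  - f is a terminal: add 'f' and stop
From B → y X X:
  - y is a terminal: add 'y' and stop
From B → A +:
  - A is a non-terminal: add FIRST(A) \ {ε} = { '+', 'f' }
    A is not nullable, so stop

Collecting: FIRST(B) = { '+', 'f', 'y' }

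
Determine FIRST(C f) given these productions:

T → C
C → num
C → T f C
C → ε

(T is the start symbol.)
FIRST sets of the non-terminals involved (from the grammar, by fixed-point iteration):
  FIRST(C) = { 'f', 'num', ε }

To compute FIRST(C f), process the symbols left to right:
Symbol C is a non-terminal. Add FIRST(C) \ {ε} = { 'f', 'num' }
C is nullable (ε ∈ FIRST(C)), continue to the next symbol.
Symbol f is a terminal. Add 'f' and stop.
FIRST(C f) = { 'f', 'num' }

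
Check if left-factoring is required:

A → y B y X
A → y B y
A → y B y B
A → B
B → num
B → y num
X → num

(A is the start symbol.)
Left-factoring is needed when two productions for the same non-terminal
share a common prefix on the right-hand side.

Productions for A:
  A → y B y X
  A → y B y
  A → y B y B
  A → B
Productions for B:
  B → num
  B → y num

Found common prefix 'y B y' in productions for A

Answer: Yes, A has productions with common prefix 'y B y'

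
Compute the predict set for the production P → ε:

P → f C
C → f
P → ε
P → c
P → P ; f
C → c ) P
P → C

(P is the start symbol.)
{ $, ';' }

PREDICT(P → ε) = (FIRST(RHS) \ {ε}) ∪ (FOLLOW(P) if ε ∈ FIRST(RHS), i.e. RHS ⇒* ε)
The right-hand side is ε (FIRST(ε) = { ε }), so the predict set is FOLLOW(P) = { $, ';' }
PREDICT(P → ε) = { $, ';' }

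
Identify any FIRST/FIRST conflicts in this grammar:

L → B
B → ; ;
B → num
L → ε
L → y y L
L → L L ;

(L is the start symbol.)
Yes. L → B / L → L L ';' on { ';', 'num' }; L → y y L / L → L L ';' on { 'y' }

A FIRST/FIRST conflict occurs when two productions N → α and N → β for the same non-terminal have FIRST(α) ∩ FIRST(β) ≠ ∅ (with ε ∈ FIRST of a nullable right-hand side, so two nullable alternatives also conflict).

FIRST sets of the non-terminals at (or reachable through a nullable prefix from) the front of some alternative:
  FIRST(B) = { ';', 'num' }
  FIRST(L) = { ';', 'num', 'y', ε }

Productions for L:
  L → B: FIRST = { ';', 'num' }
  L → ε: FIRST = { ε }
  L → y y L: FIRST = { 'y' }
  L → L L ;: FIRST = { ';', 'num', 'y' }
Productions for B:
  B → ; ;: FIRST = { ';' }
  B → num: FIRST = { 'num' }

Conflict for L: L → B and L → L L ;
  Overlap: { ';', 'num' }
Conflict for L: L → y y L and L → L L ;
  Overlap: { 'y' }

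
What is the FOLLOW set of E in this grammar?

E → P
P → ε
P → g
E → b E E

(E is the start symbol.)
{ $, 'b', 'g' }

E is the start symbol, so $ ∈ FOLLOW(E).
In E → b E E: E is followed by E, add FIRST(E) \ {ε} = { 'b', 'g' }
  E is nullable, so FOLLOW(E) is also included — that is the set being defined, nothing new
In E → b E E: E is at the end; this adds FOLLOW(E) to itself — nothing new

Taking the union: FOLLOW(E) = { $, 'b', 'g' }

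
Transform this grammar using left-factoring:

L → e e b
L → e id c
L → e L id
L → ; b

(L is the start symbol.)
Left-factoring transforms A → αβ₁ | αβ₂ into A → αA' and A' → β₁ | β₂
(α is the longest common prefix among the alternatives). Repeat until
no nonterminal has two alternatives with a common prefix.

Round 1: L has alternatives sharing prefix 'e'. Introduce L': L → e L'
  Add: L' → e b
  Add: L' → id c
  Add: L' → L id

No remaining common prefixes — done.

Resulting grammar:
L → e L'
L' → e b
L' → id c
L' → L id
L → ; b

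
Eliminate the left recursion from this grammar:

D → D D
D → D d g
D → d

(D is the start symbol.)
D → d D'
D' → D D'
D' → d g D'
D' → ε

D is directly left-recursive. The standard transformation for
  A → A α₁ | ... | A α_m | β₁ | ... | β_n
is
  A  → β₁ A' | ... | β_n A'
  A' → α₁ A' | ... | α_m A' | ε

D → d becomes D → d D'
D → D D becomes D' → D D'
D → D d g becomes D' → d g D'
Add D' → ε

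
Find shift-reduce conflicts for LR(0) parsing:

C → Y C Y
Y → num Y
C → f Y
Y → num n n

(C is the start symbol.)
No shift-reduce conflicts

Augment with C' → C and build the canonical LR(0) collection (I0 = CLOSURE({[C' → . C]}), then GOTO on every symbol after a dot until no new states appear). It has 11 states:
  I0: { [C → . Y C Y], [C → . f Y], [C' → . C], [Y → . num Y], [Y → . num n n] }  — shift
  I1: { [C' → C .] }  — accept
  I2: { [C → . Y C Y], [C → . f Y], [C → Y . C Y], [Y → . num Y], [Y → . num n n] }  — shift
  I3: { [C → f . Y], [Y → . num Y], [Y → . num n n] }  — shift
  I4: { [Y → . num Y], [Y → . num n n], [Y → num . Y], [Y → num . n n] }  — shift
  I5: { [Y → num Y .] }  — reduce
  I6: { [Y → num n . n] }  — shift
  I7: { [Y → num n n .] }  — reduce
  I8: { [C → f Y .] }  — reduce
  I9: { [C → Y C . Y], [Y → . num Y], [Y → . num n n] }  — shift
  I10: { [C → Y C Y .] }  — reduce

No state contains both a complete item and a shift item.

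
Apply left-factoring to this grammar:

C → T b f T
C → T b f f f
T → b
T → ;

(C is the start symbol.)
Left-factoring transforms A → αβ₁ | αβ₂ into A → αA' and A' → β₁ | β₂
(α is the longest common prefix among the alternatives). Repeat until
no nonterminal has two alternatives with a common prefix.

Round 1: C has alternatives sharing prefix 'T b f'. Introduce C': C → T b f C'
  Add: C' → T
  Add: C' → f f

No remaining common prefixes — done.

Resulting grammar:
C → T b f C'
C' → T
C' → f f
T → b
T → ;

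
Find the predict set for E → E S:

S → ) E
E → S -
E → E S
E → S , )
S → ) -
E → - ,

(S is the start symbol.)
{ ')', '-' }

PREDICT(E → E S) = (FIRST(RHS) \ {ε}) ∪ (FOLLOW(E) if ε ∈ FIRST(RHS), i.e. RHS ⇒* ε)
FIRST(E) = { ')', '-' }
FIRST(E S) = { ')', '-' }
ε ∉ FIRST(E S), so FOLLOW(E) is not added.
PREDICT(E → E S) = { ')', '-' }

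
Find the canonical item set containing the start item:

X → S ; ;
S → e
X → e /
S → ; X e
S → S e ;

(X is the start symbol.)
First, augment the grammar with X' → X
I₀ = CLOSURE({ [X' → . X] }):
  [X' → . X] has the dot before X: add [X → . S ; ;], [X → . e /]
  [X → . S ; ;] has the dot before S: add [S → . e], [S → . ; X e], [S → . S e ;]
No further items can be added.

I₀ = { [S → . ; X e], [S → . S e ;], [S → . e], [X → . S ; ;], [X → . e /], [X' → . X] }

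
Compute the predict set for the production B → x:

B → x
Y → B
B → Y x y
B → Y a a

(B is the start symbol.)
PREDICT(B → x) = (FIRST(RHS) \ {ε}) ∪ (FOLLOW(B) if ε ∈ FIRST(RHS), i.e. RHS ⇒* ε)
FIRST(x) = { 'x' }
ε ∉ FIRST(x), so FOLLOW(B) is not added.
PREDICT(B → x) = { 'x' }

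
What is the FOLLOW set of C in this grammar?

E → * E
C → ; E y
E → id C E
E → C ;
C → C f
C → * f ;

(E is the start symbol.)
{ '*', ';', 'f', 'id' }

To compute FOLLOW(C), find every occurrence of C on a right-hand side N → α C β: add FIRST(β) \ {ε}, and if β is empty or nullable also add FOLLOW(N). Iterate to a fixed point.

In E → id C E: C is followed by E, add FIRST(E) \ {ε} = { '*', ';', 'id' }
In E → C ;: C is followed by ';', add FIRST(';') \ {ε} = { ';' }
In C → C f: C is followed by f, add FIRST(f) \ {ε} = { 'f' }

Taking the union: FOLLOW(C) = { '*', ';', 'f', 'id' }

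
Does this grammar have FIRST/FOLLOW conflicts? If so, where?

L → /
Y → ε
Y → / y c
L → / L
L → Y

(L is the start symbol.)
Nullable non-terminals: L, Y.
FIRST sets used below: FIRST(Y) = { '/', ε }

L: nullable alternative(s) L → Y; FOLLOW(L) = { $ }
  L → /: FIRST \ {ε} = { '/' } — disjoint from FOLLOW(L)
  L → / L: FIRST \ {ε} = { '/' } — disjoint from FOLLOW(L)
  L → Y: FIRST \ {ε} = { '/' } — this is the only nullable alternative, skip

Y: nullable alternative(s) Y → ε; FOLLOW(Y) = { $ }
  Y → ε: FIRST \ {ε} = { } — this is the only nullable alternative, skip
  Y → / y c: FIRST \ {ε} = { '/' } — disjoint from FOLLOW(Y)

No FIRST/FOLLOW conflicts found.

Answer: No FIRST/FOLLOW conflicts.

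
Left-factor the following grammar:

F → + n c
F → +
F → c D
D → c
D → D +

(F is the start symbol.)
Left-factoring transforms A → αβ₁ | αβ₂ into A → αA' and A' → β₁ | β₂
(α is the longest common prefix among the alternatives). Repeat until
no nonterminal has two alternatives with a common prefix.

Round 1: F has alternatives sharing prefix '+'. Introduce F': F → + F'
  Add: F' → n c
  Add: F' → ε

No remaining common prefixes — done.

Resulting grammar:
F → + F'
F' → n c
F' → ε
F → c D
D → c
D → D +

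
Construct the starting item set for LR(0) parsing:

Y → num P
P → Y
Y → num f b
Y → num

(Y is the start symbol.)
{ [Y → . num P], [Y → . num f b], [Y → . num], [Y' → . Y] }

First, augment the grammar with Y' → Y
I₀ = CLOSURE({ [Y' → . Y] }):
  [Y' → . Y] has the dot before Y: add [Y → . num P], [Y → . num f b], [Y → . num]
No further items can be added.

I₀ = { [Y → . num P], [Y → . num f b], [Y → . num], [Y' → . Y] }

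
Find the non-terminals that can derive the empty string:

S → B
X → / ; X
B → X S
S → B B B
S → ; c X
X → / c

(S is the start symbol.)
A non-terminal is nullable if it can derive ε (the empty string): either it has an ε-production, or it has a production whose right-hand side consists entirely of nullable non-terminals.

There are no ε-productions, so no non-terminal can derive ε.
No non-terminals are nullable.

Answer: None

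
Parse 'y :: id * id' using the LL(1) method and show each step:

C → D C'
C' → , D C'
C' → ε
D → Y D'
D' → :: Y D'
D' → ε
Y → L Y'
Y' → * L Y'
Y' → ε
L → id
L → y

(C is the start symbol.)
Stack is shown with the top on the left.

Stack           Input           Action
--------------------------------------
C $             y :: id * id $  output C → D C'
D C' $          y :: id * id $  output D → Y D'
Y D' C' $       y :: id * id $  output Y → L Y'
L Y' D' C' $    y :: id * id $  output L → y
y Y' D' C' $    y :: id * id $  match 'y'
Y' D' C' $      :: id * id $    output Y' → ε
D' C' $         :: id * id $    output D' → :: Y D'
:: Y D' C' $    :: id * id $    match '::'
Y D' C' $       id * id $       output Y → L Y'
L Y' D' C' $    id * id $       output L → id
id Y' D' C' $   id * id $       match 'id'
Y' D' C' $      * id $          output Y' → * L Y'
* L Y' D' C' $  * id $          match '*'
L Y' D' C' $    id $            output L → id
id Y' D' C' $   id $            match 'id'
Y' D' C' $      $               output Y' → ε
D' C' $         $               output D' → ε
C' $            $               output C' → ε
$               $               accept

The string is accepted.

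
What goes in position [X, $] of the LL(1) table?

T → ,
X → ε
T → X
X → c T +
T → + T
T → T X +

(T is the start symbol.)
To find M[X, $], we find productions for X where $ is in the predict set (PREDICT(N → α) = (FIRST(α) \ {ε}) ∪ (FOLLOW(N) if α ⇒* ε)).

Relevant sets:
  FOLLOW(X) = { $, '+', 'c' }

X → ε: PREDICT = { $, '+', 'c' }
  $ is in predict set, so this production goes in M[X, $]
X → c T +: PREDICT = { 'c' }

M[X, $] = X → ε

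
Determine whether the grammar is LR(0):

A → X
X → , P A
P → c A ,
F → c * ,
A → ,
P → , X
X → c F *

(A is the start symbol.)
A grammar is LR(0) if no state in the canonical LR(0) collection has:
  - both a shift item (dot before a terminal) and a complete item (shift-reduce conflict), or
  - two or more complete items (reduce-reduce conflict; the accept item [A' → A .] counts as a complete item here).

Augment with A' → A and build the canonical LR(0) collection (I0 = CLOSURE({[A' → . A]}), then GOTO on every symbol after a dot until no new states appear). It has 18 states:
  I0: { [A → . ,], [A → . X], [A' → . A], [X → . , P A], [X → . c F *] }  — shift
  I1: { [A → , .], [P → . , X], [P → . c A ,], [X → , . P A] }  — shift, reduce
  I2: { [A' → A .] }  — accept
  I3: { [A → X .] }  — reduce
  I4: { [F → . c * ,], [X → c . F *] }  — shift
  I5: { [X → c F . *] }  — shift
  I6: { [F → c . * ,] }  — shift
  I7: { [F → c * . ,] }  — shift
  I8: { [F → c * , .] }  — reduce
  I9: { [X → c F * .] }  — reduce
  I10: { [P → , . X], [X → . , P A], [X → . c F *] }  — shift
  I11: { [A → . ,], [A → . X], [X → , P . A], [X → . , P A], [X → . c F *] }  — shift
  I12: { [A → . ,], [A → . X], [P → c . A ,], [X → . , P A], [X → . c F *] }  — shift
  I13: { [P → c A . ,] }  — shift
  I14: { [P → c A , .] }  — reduce
  I15: { [X → , P A .] }  — reduce
  I16: { [P → . , X], [P → . c A ,], [X → , . P A] }  — shift
  I17: { [P → , X .] }  — reduce

Conflict in state I1:
  Shift-reduce conflict between [A → , .] and [P → . , X]
So the grammar is NOT LR(0).

Answer: No. Shift-reduce conflict between [A → , .] and [P → . , X]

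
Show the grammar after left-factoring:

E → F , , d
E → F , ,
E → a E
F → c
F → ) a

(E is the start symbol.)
E → F , , E'
E' → d
E' → ε
E → a E
F → c
F → ) a

Left-factoring transforms A → αβ₁ | αβ₂ into A → αA' and A' → β₁ | β₂
(α is the longest common prefix among the alternatives). Repeat until
no nonterminal has two alternatives with a common prefix.

Round 1: E has alternatives sharing prefix 'F , ,'. Introduce E': E → F , , E'
  Add: E' → d
  Add: E' → ε

No remaining common prefixes — done.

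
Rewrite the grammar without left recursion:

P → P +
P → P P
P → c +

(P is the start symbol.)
P → c + P'
P' → + P'
P' → P P'
P' → ε

P is directly left-recursive. The standard transformation for
  A → A α₁ | ... | A α_m | β₁ | ... | β_n
is
  A  → β₁ A' | ... | β_n A'
  A' → α₁ A' | ... | α_m A' | ε

P → c + becomes P → c + P'
P → P + becomes P' → + P'
P → P P becomes P' → P P'
Add P' → ε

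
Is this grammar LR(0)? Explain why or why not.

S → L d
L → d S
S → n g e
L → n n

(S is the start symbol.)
Yes, the grammar is LR(0)

A grammar is LR(0) if no state in the canonical LR(0) collection has:
  - both a shift item (dot before a terminal) and a complete item (shift-reduce conflict), or
  - two or more complete items (reduce-reduce conflict; the accept item [S' → S .] counts as a complete item here).

Augment with S' → S and build the canonical LR(0) collection (I0 = CLOSURE({[S' → . S]}), then GOTO on every symbol after a dot until no new states appear). It has 10 states:
  I0: { [L → . d S], [L → . n n], [S → . L d], [S → . n g e], [S' → . S] }  — shift
  I1: { [S → L . d] }  — shift
  I2: { [S' → S .] }  — accept
  I3: { [L → . d S], [L → . n n], [L → d . S], [S → . L d], [S → . n g e] }  — shift
  I4: { [L → n . n], [S → n . g e] }  — shift
  I5: { [S → n g . e] }  — shift
  I6: { [L → n n .] }  — reduce
  I7: { [S → n g e .] }  — reduce
  I8: { [L → d S .] }  — reduce
  I9: { [S → L d .] }  — reduce

Every state is either a pure shift/goto state or contains exactly one complete item and nothing to shift — no conflicts. The grammar is LR(0).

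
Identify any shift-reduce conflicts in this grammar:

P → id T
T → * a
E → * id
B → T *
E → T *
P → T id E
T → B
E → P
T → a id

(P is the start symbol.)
A shift-reduce conflict occurs when an LR(0) state has both:
  - a complete (reduce) item [A → α .] (dot at the end), and
  - a shift item [B → β . c γ] (dot before a terminal).

Augment with P' → P and build the canonical LR(0) collection (I0 = CLOSURE({[P' → . P]}), then GOTO on every symbol after a dot until no new states appear). It has 18 states:
  I0: { [B → . T *], [P → . T id E], [P → . id T], [P' → . P], [T → . * a], [T → . B], [T → . a id] }  — shift
  I1: { [T → * . a] }  — shift
  I2: { [T → B .] }  — reduce
  I3: { [P' → P .] }  — accept
  I4: { [B → T . *], [P → T . id E] }  — shift
  I5: { [T → a . id] }  — shift
  I6: { [B → . T *], [P → id . T], [T → . * a], [T → . B], [T → . a id] }  — shift
  I7: { [B → T . *], [P → id T .] }  — shift, reduce
  I8: { [B → T * .] }  — reduce
  I9: { [T → a id .] }  — reduce
  I10: { [B → . T *], [E → . * id], [E → . P], [E → . T *], [P → . T id E], [P → . id T], [P → T id . E], [T → . * a], [T → . B], [T → . a id] }  — shift
  I11: { [E → * . id], [T → * . a] }  — shift
  I12: { [P → T id E .] }  — reduce
  I13: { [E → P .] }  — reduce
  I14: { [B → T . *], [E → T . *], [P → T . id E] }  — shift
  I15: { [B → T * .], [E → T * .] }  — 2 reduces
  I16: { [T → * a .] }  — reduce
  I17: { [E → * id .] }  — reduce

I7 contains reduce item [P → id T .] and shift item [B → T . *] — shift-reduce conflict.

Answer: Yes — I7: [P → id T .] vs [B → T . *]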